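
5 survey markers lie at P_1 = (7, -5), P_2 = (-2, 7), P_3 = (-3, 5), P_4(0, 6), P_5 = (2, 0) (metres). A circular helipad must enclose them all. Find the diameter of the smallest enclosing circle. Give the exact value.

The farthest pair is P_1–P_2 with squared distance 225. The circle on this segment as diameter has centre (2.5, 1) and r² = 225/4 = 56.25.
Check P_3: distance² to centre = 46.25 ≤ 56.25, so it lies inside.
All remaining points lie in this disk, and no smaller disk contains both endpoints, so this is the minimum enclosing circle.
Diameter = 2r = 2√(56.25) = 15.

15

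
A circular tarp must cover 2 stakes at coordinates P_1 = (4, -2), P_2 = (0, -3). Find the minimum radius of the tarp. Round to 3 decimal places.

The smallest circle enclosing two points has them as diameter endpoints.
Centre = midpoint = (2, -2.5); r² = |P_1P_2|²/4 = 17/4 = 4.25.
r = √(4.25) ≈ 2.062.

2.062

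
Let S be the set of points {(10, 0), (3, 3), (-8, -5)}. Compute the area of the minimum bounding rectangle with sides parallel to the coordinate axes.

x ranges over [-8, 10], width 18.
y ranges over [-5, 3], height 8.
Area = 18 × 8 = 144.

144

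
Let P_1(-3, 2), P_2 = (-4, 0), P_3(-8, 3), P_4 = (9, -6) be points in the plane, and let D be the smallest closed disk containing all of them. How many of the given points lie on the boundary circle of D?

The minimum enclosing circle of a finite set is fixed by two of the points (as a diameter) or three (as a circumcircle).
The farthest pair is P_3–P_4 with squared distance 370. The circle on this segment as diameter has centre (0.5, -1.5) and r² = 370/4 = 92.5.
Check P_1: distance² to centre = 24.5 ≤ 92.5, so it lies inside.
All remaining points lie in this disk, and no smaller disk contains both endpoints, so this is the minimum enclosing circle.
The points at distance exactly r from the centre are P_3, P_4 — 2 points.

2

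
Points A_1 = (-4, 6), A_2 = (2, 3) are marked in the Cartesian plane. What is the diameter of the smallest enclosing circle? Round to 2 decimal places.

6.71

The smallest circle enclosing two points has them as diameter endpoints.
Centre = midpoint = (-1, 4.5); r² = |A_1A_2|²/4 = 45/4 = 11.25.
Diameter = 2r = 2√(11.25) ≈ 6.71.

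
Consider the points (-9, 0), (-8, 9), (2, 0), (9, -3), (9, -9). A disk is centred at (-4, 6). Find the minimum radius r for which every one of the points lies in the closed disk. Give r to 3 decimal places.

19.849

The required radius is the distance from (-4, 6) to the farthest point.
Squared distances: 61, 25, 72, 250, 394.
Maximum is 394, attained at (9, -9).
r = √394 ≈ 19.849.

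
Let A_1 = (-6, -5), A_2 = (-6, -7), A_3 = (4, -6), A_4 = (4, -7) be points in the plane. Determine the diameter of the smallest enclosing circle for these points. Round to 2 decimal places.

The farthest pair is A_1–A_4 with squared distance 104. The circle on this segment as diameter has centre (-1, -6) and r² = 104/4 = 26.
Check A_2: distance² to centre = 26 ≤ 26, so it lies inside.
All remaining points lie in this disk, and no smaller disk contains both endpoints, so this is the minimum enclosing circle.
Diameter = 2r = 2√26 ≈ 10.20.

10.20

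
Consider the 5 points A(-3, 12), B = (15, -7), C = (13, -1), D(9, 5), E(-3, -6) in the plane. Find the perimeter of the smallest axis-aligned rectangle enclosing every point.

74

Width = max x − min x = 15 − (-3) = 18.
Height = max y − min y = 12 − (-7) = 19.
Perimeter = 2(18 + 19) = 74.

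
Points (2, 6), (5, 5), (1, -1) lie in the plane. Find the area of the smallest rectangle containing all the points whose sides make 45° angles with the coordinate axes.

30

In coordinates u = x + y, v = x − y the rectangle is axis-aligned; the map (x,y)→(u,v) scales areas by 2.
u-values: 8, 10, 0; range = 10 − 0 = 10.
v-values: -4, 0, 2; range = 2 − (-4) = 6.
Area = (10 × 6) / 2 = 30.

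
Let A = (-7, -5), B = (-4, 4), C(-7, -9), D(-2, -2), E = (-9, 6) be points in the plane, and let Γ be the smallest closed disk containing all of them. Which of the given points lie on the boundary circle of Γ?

By Welzl's lemma the MEC is supported by two points (diametrically opposite) or three points (on a circumcircle).
The farthest pair is C–E with squared distance 229. The circle on this segment as diameter has centre (-8, -1.5) and r² = 229/4 = 57.25.
Check A: distance² to centre = 13.25 ≤ 57.25, so it lies inside.
All remaining points lie in this disk, and no smaller disk contains both endpoints, so this is the minimum enclosing circle.
The points at distance exactly r from the centre are C, E — 2 points.

C, E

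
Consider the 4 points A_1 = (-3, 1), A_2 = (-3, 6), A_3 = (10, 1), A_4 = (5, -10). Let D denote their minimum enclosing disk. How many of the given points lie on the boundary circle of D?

The minimum enclosing circle of a finite set is fixed by two of the points (as a diameter) or three (as a circumcircle).
The minimum enclosing circle is determined by three boundary points: A_2, A_3, A_4.
Their circumcentre is (31/21, -37/21) with r² = 35405/441.
The farthest remaining point A_1 is at distance² 12200/441 ≤ 35405/441.
The points at distance exactly r from the centre are A_2, A_3, A_4 — 3 points.

3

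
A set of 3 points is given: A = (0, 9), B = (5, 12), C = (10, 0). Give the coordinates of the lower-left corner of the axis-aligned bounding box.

x-range [0, 10], y-range [0, 12].
The lower-left corner is (0, 0).

(0, 0)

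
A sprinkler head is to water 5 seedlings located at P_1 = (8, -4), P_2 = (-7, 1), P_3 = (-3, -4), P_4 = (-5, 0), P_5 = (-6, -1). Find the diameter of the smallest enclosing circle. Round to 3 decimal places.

15.811

A smallest enclosing disk is always determined by at most three of the input points on its boundary.
The farthest pair is P_1–P_2 with squared distance 250. The circle on this segment as diameter has centre (0.5, -1.5) and r² = 250/4 = 62.5.
Check P_3: distance² to centre = 18.5 ≤ 62.5, so it lies inside.
All remaining points lie in this disk, and no smaller disk contains both endpoints, so this is the minimum enclosing circle.
Diameter = 2r = 2√(62.5) ≈ 15.811.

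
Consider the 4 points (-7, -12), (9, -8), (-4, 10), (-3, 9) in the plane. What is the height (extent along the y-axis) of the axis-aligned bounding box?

22

max y = 10, min y = -12, so height = 22.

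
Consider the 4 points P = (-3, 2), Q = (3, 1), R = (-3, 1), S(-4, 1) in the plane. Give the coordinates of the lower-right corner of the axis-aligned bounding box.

x-range [-4, 3], y-range [1, 2].
The lower-right corner is (3, 1).

(3, 1)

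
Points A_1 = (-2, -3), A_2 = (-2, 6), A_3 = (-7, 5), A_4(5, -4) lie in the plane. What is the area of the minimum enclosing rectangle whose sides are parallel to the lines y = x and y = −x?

In coordinates u = x + y, v = x − y the rectangle is axis-aligned; the map (x,y)→(u,v) scales areas by 2.
u-values: -5, 4, -2, 1; range = 4 − (-5) = 9.
v-values: 1, -8, -12, 9; range = 9 − (-12) = 21.
Area = (9 × 21) / 2 = 94.5.

94.5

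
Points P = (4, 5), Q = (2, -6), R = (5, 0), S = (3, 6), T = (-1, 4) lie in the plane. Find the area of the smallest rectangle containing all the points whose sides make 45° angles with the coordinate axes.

84.5

In coordinates u = x + y, v = x − y the rectangle is axis-aligned; the map (x,y)→(u,v) scales areas by 2.
u-values: 9, -4, 5, 9, 3; range = 9 − (-4) = 13.
v-values: -1, 8, 5, -3, -5; range = 8 − (-5) = 13.
Area = (13 × 13) / 2 = 84.5.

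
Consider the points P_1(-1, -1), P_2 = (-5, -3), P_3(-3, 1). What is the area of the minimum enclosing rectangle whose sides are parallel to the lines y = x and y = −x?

12

In coordinates u = x + y, v = x − y the rectangle is axis-aligned; the map (x,y)→(u,v) scales areas by 2.
u-values: -2, -8, -2; range = -2 − (-8) = 6.
v-values: 0, -2, -4; range = 0 − (-4) = 4.
Area = (6 × 4) / 2 = 12.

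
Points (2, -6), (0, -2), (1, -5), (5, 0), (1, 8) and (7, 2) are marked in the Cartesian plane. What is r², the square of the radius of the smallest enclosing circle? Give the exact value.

The farthest pair is (2, -6)–(1, 8) with squared distance 197. The circle on this segment as diameter has centre (1.5, 1) and r² = 197/4 = 49.25.
Check (0, -2): distance² to centre = 11.25 ≤ 49.25, so it lies inside.
All remaining points lie in this disk, and no smaller disk contains both endpoints, so this is the minimum enclosing circle.

49.25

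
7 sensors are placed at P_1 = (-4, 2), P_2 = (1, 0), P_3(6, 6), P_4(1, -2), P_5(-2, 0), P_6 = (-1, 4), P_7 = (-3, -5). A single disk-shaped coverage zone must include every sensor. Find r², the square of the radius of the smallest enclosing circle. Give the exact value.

A smallest enclosing disk is always determined by at most three of the input points on its boundary.
The farthest pair is P_3–P_7 with squared distance 202. The circle on this segment as diameter has centre (1.5, 0.5) and r² = 202/4 = 50.5.
Check P_1: distance² to centre = 32.5 ≤ 50.5, so it lies inside.
All remaining points lie in this disk, and no smaller disk contains both endpoints, so this is the minimum enclosing circle.

50.5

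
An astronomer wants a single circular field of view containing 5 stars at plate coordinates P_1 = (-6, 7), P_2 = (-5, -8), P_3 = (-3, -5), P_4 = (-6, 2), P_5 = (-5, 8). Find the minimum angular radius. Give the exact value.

8

The farthest pair is P_2–P_5 with squared distance 256. The circle on this segment as diameter has centre (-5, 0) and r² = 256/4 = 64.
Check P_1: distance² to centre = 50 ≤ 64, so it lies inside.
All remaining points lie in this disk, and no smaller disk contains both endpoints, so this is the minimum enclosing circle.
r = √64 = 8.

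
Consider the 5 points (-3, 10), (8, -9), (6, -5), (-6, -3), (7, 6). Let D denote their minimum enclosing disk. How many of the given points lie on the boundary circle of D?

By Welzl's lemma the MEC is supported by two points (diametrically opposite) or three points (on a circumcircle).
The farthest pair is (-3, 10)–(8, -9) with squared distance 482. The circle on this segment as diameter has centre (2.5, 0.5) and r² = 482/4 = 120.5.
Check (6, -5): distance² to centre = 42.5 ≤ 120.5, so it lies inside.
All remaining points lie in this disk, and no smaller disk contains both endpoints, so this is the minimum enclosing circle.
The points at distance exactly r from the centre are (-3, 10), (8, -9) — 2 points.

2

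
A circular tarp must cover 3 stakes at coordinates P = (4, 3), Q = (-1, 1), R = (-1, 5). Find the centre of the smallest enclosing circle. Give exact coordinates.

Side lengths²: PQ² = 29, PR² = 29, QR² = 16.
Since PR² = 29 < 29 + 16 = 45, the triangle is acute, so the smallest enclosing circle is the circumcircle.
Circumcentre = (1.1, 3), r² = 8.41.
Centre = (1.1, 3).

(1.1, 3)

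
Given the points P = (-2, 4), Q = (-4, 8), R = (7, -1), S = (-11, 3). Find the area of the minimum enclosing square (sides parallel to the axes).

324

The bounding box has width 18 and height 9.
An axis-aligned square enclosing the set must have side ≥ max(width, height).
So the minimum side is max(18, 9) = 18.
Area = 18² = 324.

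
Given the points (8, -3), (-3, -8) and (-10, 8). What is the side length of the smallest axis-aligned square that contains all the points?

18

The bounding box has width 18 and height 16.
An axis-aligned square enclosing the set must have side ≥ max(width, height).
So the minimum side is max(18, 16) = 18.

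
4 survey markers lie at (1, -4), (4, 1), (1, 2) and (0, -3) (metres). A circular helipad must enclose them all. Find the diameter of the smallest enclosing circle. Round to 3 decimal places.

6.146

The minimum enclosing circle is determined by three boundary points: (1, -4), (4, 1), (1, 2).
Their circumcentre is (5/3, -1) with r² = 85/9.
The farthest remaining point (0, -3) is at distance² 61/9 ≤ 85/9.
Diameter = 2r = 2√(85/9) ≈ 6.146.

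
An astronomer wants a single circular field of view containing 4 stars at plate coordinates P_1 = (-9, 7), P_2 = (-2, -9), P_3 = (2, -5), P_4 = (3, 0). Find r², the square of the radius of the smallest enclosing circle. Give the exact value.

A smallest enclosing disk is always determined by at most three of the input points on its boundary.
The farthest pair is P_1–P_2 with squared distance 305. The circle on this segment as diameter has centre (-5.5, -1) and r² = 305/4 = 76.25.
Check P_3: distance² to centre = 72.25 ≤ 76.25, so it lies inside.
All remaining points lie in this disk, and no smaller disk contains both endpoints, so this is the minimum enclosing circle.

76.25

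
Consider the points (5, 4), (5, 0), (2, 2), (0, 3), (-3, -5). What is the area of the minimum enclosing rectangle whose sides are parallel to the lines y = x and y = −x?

68

In coordinates u = x + y, v = x − y the rectangle is axis-aligned; the map (x,y)→(u,v) scales areas by 2.
u-values: 9, 5, 4, 3, -8; range = 9 − (-8) = 17.
v-values: 1, 5, 0, -3, 2; range = 5 − (-3) = 8.
Area = (17 × 8) / 2 = 68.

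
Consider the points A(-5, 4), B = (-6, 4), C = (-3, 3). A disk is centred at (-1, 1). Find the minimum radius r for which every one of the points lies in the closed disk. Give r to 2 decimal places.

The required radius is the distance from (-1, 1) to the farthest point.
Squared distances: 25, 34, 8.
Maximum is 34, attained at B.
r = √34 ≈ 5.83.

5.83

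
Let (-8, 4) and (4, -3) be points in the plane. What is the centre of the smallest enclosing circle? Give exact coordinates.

The smallest circle enclosing two points has them as diameter endpoints.
Centre = midpoint = (-2, 0.5); r² = |(-8, 4)−(4, -3)|²/4 = 193/4 = 48.25.
Centre = (-2, 0.5).

(-2, 0.5)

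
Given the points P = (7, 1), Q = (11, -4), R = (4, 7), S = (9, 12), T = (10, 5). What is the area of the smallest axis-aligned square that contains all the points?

256

The bounding box has width 7 and height 16.
An axis-aligned square enclosing the set must have side ≥ max(width, height).
So the minimum side is max(7, 16) = 16.
Area = 16² = 256.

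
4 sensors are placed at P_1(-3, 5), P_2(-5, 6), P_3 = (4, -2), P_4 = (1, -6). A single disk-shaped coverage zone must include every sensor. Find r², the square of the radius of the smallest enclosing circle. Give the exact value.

The minimum enclosing circle of a finite set is fixed by two of the points (as a diameter) or three (as a circumcircle).
The farthest pair is P_2–P_4 with squared distance 180. The circle on this segment as diameter has centre (-2, 0) and r² = 180/4 = 45.
Check P_1: distance² to centre = 26 ≤ 45, so it lies inside.
All remaining points lie in this disk, and no smaller disk contains both endpoints, so this is the minimum enclosing circle.

45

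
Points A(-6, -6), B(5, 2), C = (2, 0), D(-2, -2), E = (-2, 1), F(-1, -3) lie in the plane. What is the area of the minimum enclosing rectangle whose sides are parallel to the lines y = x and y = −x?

In coordinates u = x + y, v = x − y the rectangle is axis-aligned; the map (x,y)→(u,v) scales areas by 2.
u-values: -12, 7, 2, -4, -1, -4; range = 7 − (-12) = 19.
v-values: 0, 3, 2, 0, -3, 2; range = 3 − (-3) = 6.
Area = (19 × 6) / 2 = 57.

57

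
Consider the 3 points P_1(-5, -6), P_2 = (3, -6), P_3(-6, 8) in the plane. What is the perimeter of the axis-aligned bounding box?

46

Width = max x − min x = 3 − (-6) = 9.
Height = max y − min y = 8 − (-6) = 14.
Perimeter = 2(9 + 14) = 46.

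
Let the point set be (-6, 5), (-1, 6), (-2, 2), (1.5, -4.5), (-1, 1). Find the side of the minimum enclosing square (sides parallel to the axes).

10.5

The bounding box has width 7.5 and height 10.5.
An axis-aligned square enclosing the set must have side ≥ max(width, height).
So the minimum side is max(7.5, 10.5) = 10.5.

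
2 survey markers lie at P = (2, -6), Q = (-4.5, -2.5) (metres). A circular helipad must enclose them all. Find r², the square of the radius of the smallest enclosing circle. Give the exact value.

The smallest circle enclosing two points has them as diameter endpoints.
Centre = midpoint = (-1.25, -4.25); r² = |PQ|²/4 = 54.5/4 = 13.625.

13.625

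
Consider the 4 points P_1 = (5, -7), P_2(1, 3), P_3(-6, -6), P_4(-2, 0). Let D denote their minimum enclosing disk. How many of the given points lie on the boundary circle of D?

A smallest enclosing disk is always determined by at most three of the input points on its boundary.
The minimum enclosing circle is determined by three boundary points: P_1, P_2, P_3.
Their circumcentre is (-11/53, -174/53) with r² = 114985/2809.
The farthest remaining point P_4 is at distance² 39301/2809 ≤ 114985/2809.
The points at distance exactly r from the centre are P_1, P_2, P_3 — 3 points.

3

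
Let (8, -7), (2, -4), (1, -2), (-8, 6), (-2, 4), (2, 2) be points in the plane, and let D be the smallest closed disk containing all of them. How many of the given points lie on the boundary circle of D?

2

The minimum enclosing circle of a finite set is fixed by two of the points (as a diameter) or three (as a circumcircle).
The farthest pair is (8, -7)–(-8, 6) with squared distance 425. The circle on this segment as diameter has centre (0, -0.5) and r² = 425/4 = 106.25.
Check (2, -4): distance² to centre = 16.25 ≤ 106.25, so it lies inside.
All remaining points lie in this disk, and no smaller disk contains both endpoints, so this is the minimum enclosing circle.
The points at distance exactly r from the centre are (8, -7), (-8, 6) — 2 points.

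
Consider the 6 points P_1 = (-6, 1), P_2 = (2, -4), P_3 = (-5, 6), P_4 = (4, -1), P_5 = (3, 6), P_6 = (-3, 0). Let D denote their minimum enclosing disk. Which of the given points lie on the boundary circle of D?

P_2, P_3, P_5

The minimum enclosing circle of a finite set is fixed by two of the points (as a diameter) or three (as a circumcircle).
The minimum enclosing circle is determined by three boundary points: P_2, P_3, P_5.
Their circumcentre is (-1, 1.35) with r² = 37.6225.
The farthest remaining point P_4 is at distance² 30.5225 ≤ 37.6225.
The points at distance exactly r from the centre are P_2, P_3, P_5 — 3 points.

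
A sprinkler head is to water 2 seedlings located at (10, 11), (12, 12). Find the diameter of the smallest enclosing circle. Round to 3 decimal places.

2.236

The smallest circle enclosing two points has them as diameter endpoints.
Centre = midpoint = (11, 11.5); r² = |(10, 11)−(12, 12)|²/4 = 5/4 = 1.25.
Diameter = 2r = 2√(1.25) ≈ 2.236.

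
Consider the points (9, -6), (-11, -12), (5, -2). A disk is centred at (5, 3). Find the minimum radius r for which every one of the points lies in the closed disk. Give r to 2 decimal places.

The required radius is the distance from (5, 3) to the farthest point.
Squared distances: 97, 481, 25.
Maximum is 481, attained at (-11, -12).
r = √481 ≈ 21.93.

21.93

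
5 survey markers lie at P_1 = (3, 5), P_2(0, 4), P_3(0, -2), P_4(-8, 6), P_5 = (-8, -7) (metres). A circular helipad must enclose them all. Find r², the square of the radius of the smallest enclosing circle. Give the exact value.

16165/242

By Welzl's lemma the MEC is supported by two points (diametrically opposite) or three points (on a circumcircle).
The minimum enclosing circle is determined by three boundary points: P_1, P_4, P_5.
Their circumcentre is (-67/22, -0.5) with r² = 16165/242.
The farthest remaining point P_2 is at distance² 7145/242 ≤ 16165/242.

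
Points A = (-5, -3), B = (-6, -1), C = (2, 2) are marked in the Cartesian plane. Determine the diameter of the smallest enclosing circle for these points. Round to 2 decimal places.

8.65

Side lengths²: AB² = 5, AC² = 74, BC² = 73.
Since AC² = 74 < 73 + 5 = 78, the triangle is acute, so the smallest enclosing circle is the circumcircle.
Circumcentre = (-67/38, -5/38), r² = 13505/722.
Diameter = 2r = 2√(13505/722) ≈ 8.65.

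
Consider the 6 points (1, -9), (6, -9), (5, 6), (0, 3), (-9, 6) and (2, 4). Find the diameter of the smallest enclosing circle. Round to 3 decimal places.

By Welzl's lemma the MEC is supported by two points (diametrically opposite) or three points (on a circumcircle).
The farthest pair is (6, -9)–(-9, 6) with squared distance 450. The circle on this segment as diameter has centre (-1.5, -1.5) and r² = 450/4 = 112.5.
Check (1, -9): distance² to centre = 62.5 ≤ 112.5, so it lies inside.
All remaining points lie in this disk, and no smaller disk contains both endpoints, so this is the minimum enclosing circle.
Diameter = 2r = 2√(112.5) ≈ 21.213.

21.213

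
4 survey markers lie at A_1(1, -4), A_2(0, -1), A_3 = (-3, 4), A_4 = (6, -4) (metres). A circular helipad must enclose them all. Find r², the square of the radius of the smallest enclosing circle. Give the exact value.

36.25

A smallest enclosing disk is always determined by at most three of the input points on its boundary.
The farthest pair is A_3–A_4 with squared distance 145. The circle on this segment as diameter has centre (1.5, 0) and r² = 145/4 = 36.25.
Check A_1: distance² to centre = 16.25 ≤ 36.25, so it lies inside.
All remaining points lie in this disk, and no smaller disk contains both endpoints, so this is the minimum enclosing circle.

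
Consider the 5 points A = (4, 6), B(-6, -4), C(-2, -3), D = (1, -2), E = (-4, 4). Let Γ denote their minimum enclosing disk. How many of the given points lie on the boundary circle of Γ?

The minimum enclosing circle of a finite set is fixed by two of the points (as a diameter) or three (as a circumcircle).
The farthest pair is A–B with squared distance 200. The circle on this segment as diameter has centre (-1, 1) and r² = 200/4 = 50.
Check C: distance² to centre = 17 ≤ 50, so it lies inside.
All remaining points lie in this disk, and no smaller disk contains both endpoints, so this is the minimum enclosing circle.
The points at distance exactly r from the centre are A, B — 2 points.

2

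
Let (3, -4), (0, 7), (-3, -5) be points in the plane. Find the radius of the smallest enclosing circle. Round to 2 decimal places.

6.22

Call the three points A, B, C in the order given.
Side lengths²: AB² = 130, AC² = 37, BC² = 153.
Since BC² = 153 < 130 + 37 = 167, the triangle is acute, so the smallest enclosing circle is the circumcircle.
Circumcentre = (-41/46, 39/46), r² = 40885/1058.
r = √(40885/1058) ≈ 6.22.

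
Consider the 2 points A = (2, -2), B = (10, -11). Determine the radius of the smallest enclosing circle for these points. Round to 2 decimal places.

6.02

The smallest circle enclosing two points has them as diameter endpoints.
Centre = midpoint = (6, -6.5); r² = |AB|²/4 = 145/4 = 36.25.
r = √(36.25) ≈ 6.02.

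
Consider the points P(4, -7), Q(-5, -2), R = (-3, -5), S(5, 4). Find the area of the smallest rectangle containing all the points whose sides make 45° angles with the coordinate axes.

119

In coordinates u = x + y, v = x − y the rectangle is axis-aligned; the map (x,y)→(u,v) scales areas by 2.
u-values: -3, -7, -8, 9; range = 9 − (-8) = 17.
v-values: 11, -3, 2, 1; range = 11 − (-3) = 14.
Area = (17 × 14) / 2 = 119.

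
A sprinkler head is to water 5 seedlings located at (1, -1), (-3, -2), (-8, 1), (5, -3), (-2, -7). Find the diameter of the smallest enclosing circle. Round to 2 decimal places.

The farthest pair is (-8, 1)–(5, -3) with squared distance 185. The circle on this segment as diameter has centre (-1.5, -1) and r² = 185/4 = 46.25.
Check (1, -1): distance² to centre = 6.25 ≤ 46.25, so it lies inside.
All remaining points lie in this disk, and no smaller disk contains both endpoints, so this is the minimum enclosing circle.
Diameter = 2r = 2√(46.25) ≈ 13.60.

13.60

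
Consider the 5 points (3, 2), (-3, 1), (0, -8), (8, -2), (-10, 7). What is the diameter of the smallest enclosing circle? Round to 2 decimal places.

20.16

The minimum enclosing circle is determined by three boundary points: (0, -8), (8, -2), (-10, 7).
Their circumcentre is (-1.25, 2) with r² = 101.5625.
The farthest remaining point (3, 2) is at distance² 18.0625 ≤ 101.5625.
Diameter = 2r = 2√(101.5625) ≈ 20.16.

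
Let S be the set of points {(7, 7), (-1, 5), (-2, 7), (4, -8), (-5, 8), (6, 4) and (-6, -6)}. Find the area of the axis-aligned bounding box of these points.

x ranges over [-6, 7], width 13.
y ranges over [-8, 8], height 16.
Area = 13 × 16 = 208.

208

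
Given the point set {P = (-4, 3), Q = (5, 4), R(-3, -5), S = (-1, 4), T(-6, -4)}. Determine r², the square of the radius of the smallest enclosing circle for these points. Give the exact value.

46.25

A smallest enclosing disk is always determined by at most three of the input points on its boundary.
The farthest pair is Q–T with squared distance 185. The circle on this segment as diameter has centre (-0.5, 0) and r² = 185/4 = 46.25.
Check P: distance² to centre = 21.25 ≤ 46.25, so it lies inside.
All remaining points lie in this disk, and no smaller disk contains both endpoints, so this is the minimum enclosing circle.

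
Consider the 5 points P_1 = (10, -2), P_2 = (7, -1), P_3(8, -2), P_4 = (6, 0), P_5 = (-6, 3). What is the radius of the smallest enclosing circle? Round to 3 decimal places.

8.382

The minimum enclosing circle of a finite set is fixed by two of the points (as a diameter) or three (as a circumcircle).
The farthest pair is P_1–P_5 with squared distance 281. The circle on this segment as diameter has centre (2, 0.5) and r² = 281/4 = 70.25.
Check P_2: distance² to centre = 27.25 ≤ 70.25, so it lies inside.
All remaining points lie in this disk, and no smaller disk contains both endpoints, so this is the minimum enclosing circle.
r = √(70.25) ≈ 8.382.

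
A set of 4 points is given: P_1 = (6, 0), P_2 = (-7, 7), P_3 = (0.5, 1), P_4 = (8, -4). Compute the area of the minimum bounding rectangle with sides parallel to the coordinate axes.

165

x ranges over [-7, 8], width 15.
y ranges over [-4, 7], height 11.
Area = 15 × 11 = 165.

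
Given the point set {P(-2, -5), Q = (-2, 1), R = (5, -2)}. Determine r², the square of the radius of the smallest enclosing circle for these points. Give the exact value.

Side lengths²: PQ² = 36, PR² = 58, QR² = 58.
Since QR² = 58 < 58 + 36 = 94, the triangle is acute, so the smallest enclosing circle is the circumcircle.
Circumcentre = (6/7, -2), r² = 841/49.

841/49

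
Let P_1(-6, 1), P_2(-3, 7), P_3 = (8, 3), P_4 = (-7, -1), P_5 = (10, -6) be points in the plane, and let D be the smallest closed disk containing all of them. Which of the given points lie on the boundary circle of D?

P_2, P_4, P_5

A smallest enclosing disk is always determined by at most three of the input points on its boundary.
The minimum enclosing circle is determined by three boundary points: P_2, P_4, P_5.
Their circumcentre is (7/3, -2/3) with r² = 785/9.
The farthest remaining point P_1 is at distance² 650/9 ≤ 785/9.
The points at distance exactly r from the centre are P_2, P_4, P_5 — 3 points.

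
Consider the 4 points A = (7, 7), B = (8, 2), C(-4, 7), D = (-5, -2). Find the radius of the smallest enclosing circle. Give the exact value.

7.5

The farthest pair is A–D with squared distance 225. The circle on this segment as diameter has centre (1, 2.5) and r² = 225/4 = 56.25.
Check B: distance² to centre = 49.25 ≤ 56.25, so it lies inside.
All remaining points lie in this disk, and no smaller disk contains both endpoints, so this is the minimum enclosing circle.
r = √(56.25) = 7.5.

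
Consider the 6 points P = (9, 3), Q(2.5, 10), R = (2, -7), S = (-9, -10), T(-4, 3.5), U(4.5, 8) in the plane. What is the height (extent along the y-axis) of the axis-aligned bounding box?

20

max y = 10, min y = -10, so height = 20.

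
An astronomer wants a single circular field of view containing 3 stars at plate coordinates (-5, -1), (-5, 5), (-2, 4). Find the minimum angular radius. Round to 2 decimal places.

3.07

Call the three points A, B, C in the order given.
Side lengths²: AB² = 36, AC² = 34, BC² = 10.
Since AB² = 36 < 34 + 10 = 44, the triangle is acute, so the smallest enclosing circle is the circumcircle.
Circumcentre = (-13/3, 2), r² = 85/9.
r = √(85/9) ≈ 3.07.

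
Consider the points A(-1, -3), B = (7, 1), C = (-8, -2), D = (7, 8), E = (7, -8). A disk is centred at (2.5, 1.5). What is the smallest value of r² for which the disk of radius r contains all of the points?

122.5

The required radius is the distance from (2.5, 1.5) to the farthest point.
Squared distances: 32.5, 20.5, 122.5, 62.5, 110.5.
Maximum is 122.5, attained at C.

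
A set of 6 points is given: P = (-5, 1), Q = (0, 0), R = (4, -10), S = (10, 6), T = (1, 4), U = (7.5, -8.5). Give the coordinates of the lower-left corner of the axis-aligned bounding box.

x-range [-5, 10], y-range [-10, 6].
The lower-left corner is (-5, -10).

(-5, -10)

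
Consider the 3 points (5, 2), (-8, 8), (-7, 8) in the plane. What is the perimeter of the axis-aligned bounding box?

Width = max x − min x = 5 − (-8) = 13.
Height = max y − min y = 8 − 2 = 6.
Perimeter = 2(13 + 6) = 38.

38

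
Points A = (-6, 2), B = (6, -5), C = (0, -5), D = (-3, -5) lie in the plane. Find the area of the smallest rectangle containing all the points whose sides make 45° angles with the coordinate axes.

85.5

In coordinates u = x + y, v = x − y the rectangle is axis-aligned; the map (x,y)→(u,v) scales areas by 2.
u-values: -4, 1, -5, -8; range = 1 − (-8) = 9.
v-values: -8, 11, 5, 2; range = 11 − (-8) = 19.
Area = (9 × 19) / 2 = 85.5.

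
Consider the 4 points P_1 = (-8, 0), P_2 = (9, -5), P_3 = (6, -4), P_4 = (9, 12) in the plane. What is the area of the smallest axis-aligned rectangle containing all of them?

x ranges over [-8, 9], width 17.
y ranges over [-5, 12], height 17.
Area = 17 × 17 = 289.

289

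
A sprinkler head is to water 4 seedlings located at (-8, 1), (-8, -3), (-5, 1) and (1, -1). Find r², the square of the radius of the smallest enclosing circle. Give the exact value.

7225/324

The minimum enclosing circle of a finite set is fixed by two of the points (as a diameter) or three (as a circumcircle).
The minimum enclosing circle is determined by three boundary points: (-8, 1), (-8, -3), (1, -1).
Their circumcentre is (-67/18, -1) with r² = 7225/324.
The farthest remaining point (-5, 1) is at distance² 1825/324 ≤ 7225/324.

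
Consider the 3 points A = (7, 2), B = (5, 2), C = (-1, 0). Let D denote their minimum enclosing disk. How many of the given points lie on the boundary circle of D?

Side lengths²: AB² = 4, AC² = 68, BC² = 40.
Since AC² = 68 ≥ 40 + 4 = 44, the angle opposite AC is not acute, so the smallest enclosing circle has AC as diameter.
Centre = midpoint of AC = (3, 1), r² = 68/4 = 17.
The points at distance exactly r from the centre are A, C — 2 points.

2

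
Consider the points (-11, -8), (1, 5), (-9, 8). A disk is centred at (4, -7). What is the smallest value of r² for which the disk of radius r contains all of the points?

394

The required radius is the distance from (4, -7) to the farthest point.
Squared distances: 226, 153, 394.
Maximum is 394, attained at (-9, 8).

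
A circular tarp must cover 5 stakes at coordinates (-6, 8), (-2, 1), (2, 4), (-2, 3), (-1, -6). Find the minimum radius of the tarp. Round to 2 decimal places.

A smallest enclosing disk is always determined by at most three of the input points on its boundary.
The farthest pair is (-6, 8)–(-1, -6) with squared distance 221. The circle on this segment as diameter has centre (-3.5, 1) and r² = 221/4 = 55.25.
Check (-2, 1): distance² to centre = 2.25 ≤ 55.25, so it lies inside.
All remaining points lie in this disk, and no smaller disk contains both endpoints, so this is the minimum enclosing circle.
r = √(55.25) ≈ 7.43.

7.43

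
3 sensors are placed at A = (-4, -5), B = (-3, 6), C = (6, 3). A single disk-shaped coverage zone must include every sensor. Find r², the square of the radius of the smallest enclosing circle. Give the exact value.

Side lengths²: AB² = 122, AC² = 164, BC² = 90.
Since AC² = 164 < 122 + 90 = 212, the triangle is acute, so the smallest enclosing circle is the circumcircle.
Circumcentre = (1/17, 3/17), r² = 12505/289.

12505/289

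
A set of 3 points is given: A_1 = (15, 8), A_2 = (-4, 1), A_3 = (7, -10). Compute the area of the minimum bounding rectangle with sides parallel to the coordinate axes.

342

x ranges over [-4, 15], width 19.
y ranges over [-10, 8], height 18.
Area = 19 × 18 = 342.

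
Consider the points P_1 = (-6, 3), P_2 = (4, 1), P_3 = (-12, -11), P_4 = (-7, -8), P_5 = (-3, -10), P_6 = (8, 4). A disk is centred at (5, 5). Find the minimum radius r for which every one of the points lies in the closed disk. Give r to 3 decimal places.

The required radius is the distance from (5, 5) to the farthest point.
Squared distances: 125, 17, 545, 313, 289, 10.
Maximum is 545, attained at P_3.
r = √545 ≈ 23.345.

23.345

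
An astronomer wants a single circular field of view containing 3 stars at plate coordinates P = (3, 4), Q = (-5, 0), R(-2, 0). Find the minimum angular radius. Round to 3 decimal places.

4.472

Side lengths²: PQ² = 80, PR² = 41, QR² = 9.
Since PQ² = 80 ≥ 41 + 9 = 50, the angle opposite PQ is not acute, so the smallest enclosing circle has PQ as diameter.
Centre = midpoint of PQ = (-1, 2), r² = 80/4 = 20.
r = √20 ≈ 4.472.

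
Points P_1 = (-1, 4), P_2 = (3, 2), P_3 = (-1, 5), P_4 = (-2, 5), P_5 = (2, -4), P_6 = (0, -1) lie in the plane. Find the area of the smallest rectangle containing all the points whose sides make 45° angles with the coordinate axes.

45.5

In coordinates u = x + y, v = x − y the rectangle is axis-aligned; the map (x,y)→(u,v) scales areas by 2.
u-values: 3, 5, 4, 3, -2, -1; range = 5 − (-2) = 7.
v-values: -5, 1, -6, -7, 6, 1; range = 6 − (-7) = 13.
Area = (7 × 13) / 2 = 45.5.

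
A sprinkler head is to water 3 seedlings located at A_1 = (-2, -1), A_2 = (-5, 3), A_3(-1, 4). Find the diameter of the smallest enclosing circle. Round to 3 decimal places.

Side lengths²: A_1A_2² = 25, A_1A_3² = 26, A_2A_3² = 17.
Since A_1A_3² = 26 < 25 + 17 = 42, the triangle is acute, so the smallest enclosing circle is the circumcircle.
Circumcentre = (-97/38, 65/38), r² = 5525/722.
Diameter = 2r = 2√(5525/722) ≈ 5.533.

5.533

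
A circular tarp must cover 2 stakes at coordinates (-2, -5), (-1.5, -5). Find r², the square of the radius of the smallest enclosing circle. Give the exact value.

The smallest circle enclosing two points has them as diameter endpoints.
Centre = midpoint = (-1.75, -5); r² = |(-2, -5)−(-1.5, -5)|²/4 = 0.25/4 = 0.0625.

0.0625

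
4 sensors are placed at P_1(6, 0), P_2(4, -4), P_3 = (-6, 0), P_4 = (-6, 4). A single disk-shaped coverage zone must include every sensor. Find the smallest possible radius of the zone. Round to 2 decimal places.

6.47

A smallest enclosing disk is always determined by at most three of the input points on its boundary.
The minimum enclosing circle is determined by three boundary points: P_1, P_2, P_4.
Their circumcentre is (-3/7, 5/7) with r² = 2050/49.
The farthest remaining point P_3 is at distance² 1546/49 ≤ 2050/49.
r = √(2050/49) ≈ 6.47.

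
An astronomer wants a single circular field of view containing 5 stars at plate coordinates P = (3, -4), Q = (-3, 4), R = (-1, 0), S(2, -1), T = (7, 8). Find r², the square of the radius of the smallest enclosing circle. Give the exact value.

By Welzl's lemma the MEC is supported by two points (diametrically opposite) or three points (on a circumcircle).
The minimum enclosing circle is determined by three boundary points: P, Q, T.
Their circumcentre is (44/13, 33/13) with r² = 7250/169.
The farthest remaining point R is at distance² 4338/169 ≤ 7250/169.

7250/169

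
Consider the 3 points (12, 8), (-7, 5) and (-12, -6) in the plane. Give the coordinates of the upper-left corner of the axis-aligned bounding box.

x-range [-12, 12], y-range [-6, 8].
The upper-left corner is (-12, 8).

(-12, 8)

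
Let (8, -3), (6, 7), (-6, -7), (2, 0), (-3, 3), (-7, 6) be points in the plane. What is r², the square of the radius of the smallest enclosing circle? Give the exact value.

The farthest pair is (6, 7)–(-6, -7) with squared distance 340. The circle on this segment as diameter has centre (0, 0) and r² = 340/4 = 85.
Check (8, -3): distance² to centre = 73 ≤ 85, so it lies inside.
All remaining points lie in this disk, and no smaller disk contains both endpoints, so this is the minimum enclosing circle.

85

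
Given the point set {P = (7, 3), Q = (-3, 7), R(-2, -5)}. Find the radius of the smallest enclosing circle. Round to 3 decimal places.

Side lengths²: PQ² = 116, PR² = 145, QR² = 145.
Since QR² = 145 < 145 + 116 = 261, the triangle is acute, so the smallest enclosing circle is the circumcircle.
Circumcentre = (0.5, 1.25), r² = 45.3125.
r = √(45.3125) ≈ 6.731.

6.731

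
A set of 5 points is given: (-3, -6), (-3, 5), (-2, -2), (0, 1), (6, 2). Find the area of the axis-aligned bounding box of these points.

99

x ranges over [-3, 6], width 9.
y ranges over [-6, 5], height 11.
Area = 9 × 11 = 99.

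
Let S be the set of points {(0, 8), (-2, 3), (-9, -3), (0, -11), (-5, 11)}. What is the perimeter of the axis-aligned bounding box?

62

Width = max x − min x = 0 − (-9) = 9.
Height = max y − min y = 11 − (-11) = 22.
Perimeter = 2(9 + 22) = 62.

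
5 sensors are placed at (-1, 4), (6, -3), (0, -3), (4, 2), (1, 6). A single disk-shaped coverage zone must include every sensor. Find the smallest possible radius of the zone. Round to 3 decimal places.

The minimum enclosing circle is determined by three boundary points: (6, -3), (0, -3), (1, 6).
Their circumcentre is (3, 11/9) with r² = 2173/81.
The farthest remaining point (-1, 4) is at distance² 1921/81 ≤ 2173/81.
r = √(2173/81) ≈ 5.179.

5.179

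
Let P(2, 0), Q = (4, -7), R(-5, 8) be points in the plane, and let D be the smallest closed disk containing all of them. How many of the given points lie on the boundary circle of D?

Side lengths²: PQ² = 53, PR² = 113, QR² = 306.
Since QR² = 306 ≥ 113 + 53 = 166, the angle opposite QR is not acute, so the smallest enclosing circle has QR as diameter.
Centre = midpoint of QR = (-0.5, 0.5), r² = 306/4 = 76.5.
The points at distance exactly r from the centre are Q, R — 2 points.

2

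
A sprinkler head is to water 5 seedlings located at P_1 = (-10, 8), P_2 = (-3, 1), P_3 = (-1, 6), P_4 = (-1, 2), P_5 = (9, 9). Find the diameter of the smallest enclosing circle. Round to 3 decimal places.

The minimum enclosing circle of a finite set is fixed by two of the points (as a diameter) or three (as a circumcircle).
The farthest pair is P_1–P_5 with squared distance 362. The circle on this segment as diameter has centre (-0.5, 8.5) and r² = 362/4 = 90.5.
Check P_2: distance² to centre = 62.5 ≤ 90.5, so it lies inside.
All remaining points lie in this disk, and no smaller disk contains both endpoints, so this is the minimum enclosing circle.
Diameter = 2r = 2√(90.5) ≈ 19.026.

19.026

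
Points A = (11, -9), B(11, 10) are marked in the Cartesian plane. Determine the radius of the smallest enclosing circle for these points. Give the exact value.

The smallest circle enclosing two points has them as diameter endpoints.
Centre = midpoint = (11, 0.5); r² = |AB|²/4 = 361/4 = 90.25.
r = √(90.25) = 9.5.

9.5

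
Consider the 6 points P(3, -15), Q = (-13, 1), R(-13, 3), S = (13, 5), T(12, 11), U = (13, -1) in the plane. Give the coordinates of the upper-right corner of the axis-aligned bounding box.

(13, 11)

x-range [-13, 13], y-range [-15, 11].
The upper-right corner is (13, 11).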